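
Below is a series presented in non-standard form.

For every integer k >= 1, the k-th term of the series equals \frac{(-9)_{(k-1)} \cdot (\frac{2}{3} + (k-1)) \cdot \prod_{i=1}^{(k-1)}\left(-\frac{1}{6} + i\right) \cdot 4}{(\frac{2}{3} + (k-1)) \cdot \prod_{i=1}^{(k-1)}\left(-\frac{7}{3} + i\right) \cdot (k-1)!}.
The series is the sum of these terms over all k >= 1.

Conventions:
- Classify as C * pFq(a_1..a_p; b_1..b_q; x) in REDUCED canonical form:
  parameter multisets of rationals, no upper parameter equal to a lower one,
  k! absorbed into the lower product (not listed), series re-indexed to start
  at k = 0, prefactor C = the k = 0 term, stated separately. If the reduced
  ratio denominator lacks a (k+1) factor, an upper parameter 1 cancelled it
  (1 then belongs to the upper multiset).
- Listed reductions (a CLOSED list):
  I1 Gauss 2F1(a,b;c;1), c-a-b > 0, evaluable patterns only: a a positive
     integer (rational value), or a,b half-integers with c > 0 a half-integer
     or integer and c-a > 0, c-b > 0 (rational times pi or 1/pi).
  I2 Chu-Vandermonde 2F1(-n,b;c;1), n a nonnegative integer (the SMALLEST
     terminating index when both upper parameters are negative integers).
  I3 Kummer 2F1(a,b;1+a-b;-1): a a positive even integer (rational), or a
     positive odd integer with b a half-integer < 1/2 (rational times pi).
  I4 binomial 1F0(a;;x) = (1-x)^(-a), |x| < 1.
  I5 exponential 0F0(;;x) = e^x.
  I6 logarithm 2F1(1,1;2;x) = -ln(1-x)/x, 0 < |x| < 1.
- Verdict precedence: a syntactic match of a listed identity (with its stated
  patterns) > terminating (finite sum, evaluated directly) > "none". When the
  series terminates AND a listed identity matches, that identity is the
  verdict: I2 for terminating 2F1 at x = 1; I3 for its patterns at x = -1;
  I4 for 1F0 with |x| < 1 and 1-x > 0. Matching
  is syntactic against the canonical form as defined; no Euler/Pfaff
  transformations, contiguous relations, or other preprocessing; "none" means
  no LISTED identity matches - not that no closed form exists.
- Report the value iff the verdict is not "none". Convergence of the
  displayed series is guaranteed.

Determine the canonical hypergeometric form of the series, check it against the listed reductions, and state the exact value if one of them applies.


Classification (C = 4): 2F1 with upper {-9, \frac{5}{6}}, lower {-\frac{4}{3}}, argument x = 1. Verdict: the Chu-Vandermonde identity I2 matches (terminating 2F1 at x = 1 with n = 9, b = 5/6, c = -\frac{4}{3}). Sum: -\frac{60697}{65536}.

The tell: with t_0 = 4, the lower running product (C = 4) is a rising factorial.
Term ratio: r(k) = 1 * (k-9) (k+\frac{5}{6}) / [(k-\frac{4}{3}) (k+1)] - poly over poly, x = 1 from leading terms; C = 4 at k = 0.


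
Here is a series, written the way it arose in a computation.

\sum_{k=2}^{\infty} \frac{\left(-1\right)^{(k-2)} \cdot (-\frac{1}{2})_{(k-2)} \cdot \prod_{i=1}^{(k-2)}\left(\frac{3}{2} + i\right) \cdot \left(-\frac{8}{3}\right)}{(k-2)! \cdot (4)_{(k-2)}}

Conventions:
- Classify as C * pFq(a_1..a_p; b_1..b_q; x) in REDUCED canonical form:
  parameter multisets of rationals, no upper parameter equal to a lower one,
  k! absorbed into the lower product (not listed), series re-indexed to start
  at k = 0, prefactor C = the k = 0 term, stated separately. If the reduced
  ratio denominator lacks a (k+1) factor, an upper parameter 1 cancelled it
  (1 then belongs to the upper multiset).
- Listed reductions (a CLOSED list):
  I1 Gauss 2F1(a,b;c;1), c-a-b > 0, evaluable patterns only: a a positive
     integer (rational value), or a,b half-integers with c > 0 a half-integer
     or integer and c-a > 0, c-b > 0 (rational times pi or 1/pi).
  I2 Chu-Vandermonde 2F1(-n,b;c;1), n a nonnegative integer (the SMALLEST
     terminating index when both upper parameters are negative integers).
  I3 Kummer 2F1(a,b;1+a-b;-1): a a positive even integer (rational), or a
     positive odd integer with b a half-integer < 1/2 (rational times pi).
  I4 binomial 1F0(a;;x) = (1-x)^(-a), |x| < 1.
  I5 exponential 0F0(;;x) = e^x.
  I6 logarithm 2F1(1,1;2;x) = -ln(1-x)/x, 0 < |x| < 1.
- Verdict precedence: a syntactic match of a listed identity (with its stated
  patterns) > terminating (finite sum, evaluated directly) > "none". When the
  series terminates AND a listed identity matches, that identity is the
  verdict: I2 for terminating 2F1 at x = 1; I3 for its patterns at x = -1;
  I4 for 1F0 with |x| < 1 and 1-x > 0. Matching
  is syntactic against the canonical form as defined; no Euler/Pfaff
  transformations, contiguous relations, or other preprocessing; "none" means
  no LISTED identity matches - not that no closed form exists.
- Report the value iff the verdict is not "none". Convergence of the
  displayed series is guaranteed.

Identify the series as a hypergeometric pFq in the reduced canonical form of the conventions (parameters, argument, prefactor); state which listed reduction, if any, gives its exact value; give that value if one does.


x = -1 here; the reduced form reads 2F1, upper {-\frac{1}{2}, \frac{5}{2}}, lower {4}, C = -\frac{8}{3}. Verdict: none. A 2F1 with upper {-\frac{1}{2}, \frac{5}{2}} fits none of I1-I6 at x = -1; the sum runs forever.

Key step: with t_0 = -\frac{8}{3}, the running product (prefactor -8/3) telescopes to a rising factorial.
Term ratio: r(k) = -1 * (k-\frac{1}{2}) (k+\frac{5}{2}) / [(k+4) (k+1)] - poly over poly, x = -1 from leading terms; C = -\frac{8}{3} at k = 0.


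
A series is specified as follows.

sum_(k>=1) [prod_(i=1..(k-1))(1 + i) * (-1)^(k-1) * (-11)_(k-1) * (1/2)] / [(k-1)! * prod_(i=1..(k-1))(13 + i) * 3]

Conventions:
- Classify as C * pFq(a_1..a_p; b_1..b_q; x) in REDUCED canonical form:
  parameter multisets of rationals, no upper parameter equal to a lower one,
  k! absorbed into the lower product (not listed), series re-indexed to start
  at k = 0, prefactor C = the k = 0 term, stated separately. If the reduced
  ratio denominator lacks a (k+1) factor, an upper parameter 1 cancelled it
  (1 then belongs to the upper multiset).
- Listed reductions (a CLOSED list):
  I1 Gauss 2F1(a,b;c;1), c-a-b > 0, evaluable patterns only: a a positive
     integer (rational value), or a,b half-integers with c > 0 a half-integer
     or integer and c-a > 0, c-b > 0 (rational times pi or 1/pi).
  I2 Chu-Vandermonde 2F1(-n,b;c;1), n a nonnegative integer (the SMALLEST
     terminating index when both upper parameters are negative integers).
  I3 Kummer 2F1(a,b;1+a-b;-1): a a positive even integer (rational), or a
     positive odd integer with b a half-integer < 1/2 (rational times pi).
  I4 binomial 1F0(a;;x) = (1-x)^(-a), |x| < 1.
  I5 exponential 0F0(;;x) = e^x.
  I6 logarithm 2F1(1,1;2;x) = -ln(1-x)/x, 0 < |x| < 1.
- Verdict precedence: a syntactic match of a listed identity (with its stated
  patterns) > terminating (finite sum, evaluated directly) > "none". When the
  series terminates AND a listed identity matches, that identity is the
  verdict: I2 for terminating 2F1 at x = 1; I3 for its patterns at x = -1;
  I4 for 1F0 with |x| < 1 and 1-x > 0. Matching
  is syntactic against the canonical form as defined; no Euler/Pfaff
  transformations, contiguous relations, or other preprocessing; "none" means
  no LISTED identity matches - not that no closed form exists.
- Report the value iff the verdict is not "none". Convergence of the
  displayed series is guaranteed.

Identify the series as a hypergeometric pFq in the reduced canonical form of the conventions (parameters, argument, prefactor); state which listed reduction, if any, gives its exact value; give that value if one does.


Canonical form: C = 1/6 times 2F1 with upper {-11, 2}, lower {14}, x = -1. Verdict: Kummer's theorem (I3) matches (x = -1; c = 14 equals 1+a-b for upper {-11, 2}: listed pattern). Exact value: 13/12.

Structural cue: t_0 being 1/6, the running product (C = 1/6) telescopes to a rising factorial.
Adjacent-term ratio: r(k) = (-1) * (k-11) (k+2) / [(k+14) (k+1)] - rational; roots negated = parameters, x = (-1), C = 1/6.


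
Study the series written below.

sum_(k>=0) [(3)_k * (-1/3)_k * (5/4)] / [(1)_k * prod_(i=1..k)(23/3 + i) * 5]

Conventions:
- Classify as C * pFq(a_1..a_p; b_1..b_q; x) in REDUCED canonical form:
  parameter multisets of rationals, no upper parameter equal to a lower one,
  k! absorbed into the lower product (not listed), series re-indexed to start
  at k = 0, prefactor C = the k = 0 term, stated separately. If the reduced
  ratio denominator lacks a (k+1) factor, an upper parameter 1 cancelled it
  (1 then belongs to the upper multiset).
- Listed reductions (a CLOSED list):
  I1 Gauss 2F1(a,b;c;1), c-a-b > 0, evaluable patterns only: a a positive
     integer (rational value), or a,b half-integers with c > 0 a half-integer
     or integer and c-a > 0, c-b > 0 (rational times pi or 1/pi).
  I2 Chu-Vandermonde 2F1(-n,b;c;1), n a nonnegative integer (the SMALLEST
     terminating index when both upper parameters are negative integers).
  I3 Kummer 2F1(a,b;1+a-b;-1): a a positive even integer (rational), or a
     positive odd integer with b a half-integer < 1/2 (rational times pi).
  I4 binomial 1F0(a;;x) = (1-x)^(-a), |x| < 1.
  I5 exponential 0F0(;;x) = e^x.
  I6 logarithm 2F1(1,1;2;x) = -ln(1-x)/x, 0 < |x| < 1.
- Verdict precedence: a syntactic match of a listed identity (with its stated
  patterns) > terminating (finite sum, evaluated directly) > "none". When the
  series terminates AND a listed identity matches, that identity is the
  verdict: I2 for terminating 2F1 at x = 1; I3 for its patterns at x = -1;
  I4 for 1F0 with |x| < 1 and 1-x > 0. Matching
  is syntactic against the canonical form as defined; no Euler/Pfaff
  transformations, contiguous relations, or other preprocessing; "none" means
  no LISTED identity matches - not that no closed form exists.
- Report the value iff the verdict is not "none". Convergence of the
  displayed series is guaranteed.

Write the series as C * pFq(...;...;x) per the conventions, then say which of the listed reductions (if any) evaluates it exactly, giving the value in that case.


The series (x = 1) is 2F1: upper {-1/3, 3}, lower {26/3}, prefactor 1/4. Verdict (x = 1): Gauss's theorem (I1) applies (x = 1: the Gamma ratio telescopes since c-a-b = 6 > 0 and a = 3 in Z>0). Sum: 1955/9072.

The tell: with t_0 = 1/4, the constant factors (C = 1/4) combine into one prefactor.
Consecutive-term ratio: r(k) = 1 * (k-1/3) (k+3) / [(k+26/3) (k+1)] - rational in k. x = 1; t_0 = 1/4; negate the roots.


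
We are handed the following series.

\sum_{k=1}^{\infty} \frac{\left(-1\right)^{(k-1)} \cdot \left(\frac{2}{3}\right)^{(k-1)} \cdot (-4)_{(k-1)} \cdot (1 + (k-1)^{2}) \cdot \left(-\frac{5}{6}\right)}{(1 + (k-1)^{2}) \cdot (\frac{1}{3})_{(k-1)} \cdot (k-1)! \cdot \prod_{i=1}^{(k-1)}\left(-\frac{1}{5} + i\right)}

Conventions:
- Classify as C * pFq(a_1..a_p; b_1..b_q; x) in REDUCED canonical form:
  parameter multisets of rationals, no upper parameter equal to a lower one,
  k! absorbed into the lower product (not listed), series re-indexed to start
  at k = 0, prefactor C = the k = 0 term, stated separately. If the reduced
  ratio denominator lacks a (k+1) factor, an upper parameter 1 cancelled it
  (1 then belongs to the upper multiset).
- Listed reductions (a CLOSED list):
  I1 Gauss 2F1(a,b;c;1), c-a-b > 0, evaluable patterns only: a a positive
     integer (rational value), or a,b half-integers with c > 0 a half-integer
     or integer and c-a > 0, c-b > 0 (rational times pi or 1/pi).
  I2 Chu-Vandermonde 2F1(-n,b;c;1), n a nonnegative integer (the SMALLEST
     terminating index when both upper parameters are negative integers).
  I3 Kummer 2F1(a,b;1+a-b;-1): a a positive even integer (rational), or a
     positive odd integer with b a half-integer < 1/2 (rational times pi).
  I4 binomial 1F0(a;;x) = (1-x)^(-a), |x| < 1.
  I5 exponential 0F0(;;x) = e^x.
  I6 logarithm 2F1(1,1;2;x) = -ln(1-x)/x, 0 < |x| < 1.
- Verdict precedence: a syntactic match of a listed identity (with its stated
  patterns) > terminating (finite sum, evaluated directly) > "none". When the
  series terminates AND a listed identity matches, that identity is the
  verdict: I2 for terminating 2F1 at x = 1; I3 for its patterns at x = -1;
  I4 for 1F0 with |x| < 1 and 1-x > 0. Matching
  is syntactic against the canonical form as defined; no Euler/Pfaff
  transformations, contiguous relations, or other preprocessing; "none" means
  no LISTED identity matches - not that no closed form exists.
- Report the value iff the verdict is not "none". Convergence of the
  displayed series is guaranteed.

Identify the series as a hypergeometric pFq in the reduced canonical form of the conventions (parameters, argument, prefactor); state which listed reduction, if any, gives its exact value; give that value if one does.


With C = -\frac{5}{6}: the canonical form is 1F2(-4; \frac{1}{3}, \frac{4}{5}; -\frac{2}{3}). Verdict: terminating - the sum ends at index 4 because -4 is a negative integer; exact evaluation follows. Sum: -\frac{369965}{28728}.

First insight: t_0 = -\frac{5}{6} here, and the factor k^2 + 1 cancels (top and bottom), leaving C = -5/6.
Term ratio: r(k) = -\frac{2}{3} * (k-4) / [(k+\frac{1}{3}) (k+\frac{4}{5}) (k+1)] - poly over poly, x = -\frac{2}{3} from leading terms; C = -\frac{5}{6} at k = 0.


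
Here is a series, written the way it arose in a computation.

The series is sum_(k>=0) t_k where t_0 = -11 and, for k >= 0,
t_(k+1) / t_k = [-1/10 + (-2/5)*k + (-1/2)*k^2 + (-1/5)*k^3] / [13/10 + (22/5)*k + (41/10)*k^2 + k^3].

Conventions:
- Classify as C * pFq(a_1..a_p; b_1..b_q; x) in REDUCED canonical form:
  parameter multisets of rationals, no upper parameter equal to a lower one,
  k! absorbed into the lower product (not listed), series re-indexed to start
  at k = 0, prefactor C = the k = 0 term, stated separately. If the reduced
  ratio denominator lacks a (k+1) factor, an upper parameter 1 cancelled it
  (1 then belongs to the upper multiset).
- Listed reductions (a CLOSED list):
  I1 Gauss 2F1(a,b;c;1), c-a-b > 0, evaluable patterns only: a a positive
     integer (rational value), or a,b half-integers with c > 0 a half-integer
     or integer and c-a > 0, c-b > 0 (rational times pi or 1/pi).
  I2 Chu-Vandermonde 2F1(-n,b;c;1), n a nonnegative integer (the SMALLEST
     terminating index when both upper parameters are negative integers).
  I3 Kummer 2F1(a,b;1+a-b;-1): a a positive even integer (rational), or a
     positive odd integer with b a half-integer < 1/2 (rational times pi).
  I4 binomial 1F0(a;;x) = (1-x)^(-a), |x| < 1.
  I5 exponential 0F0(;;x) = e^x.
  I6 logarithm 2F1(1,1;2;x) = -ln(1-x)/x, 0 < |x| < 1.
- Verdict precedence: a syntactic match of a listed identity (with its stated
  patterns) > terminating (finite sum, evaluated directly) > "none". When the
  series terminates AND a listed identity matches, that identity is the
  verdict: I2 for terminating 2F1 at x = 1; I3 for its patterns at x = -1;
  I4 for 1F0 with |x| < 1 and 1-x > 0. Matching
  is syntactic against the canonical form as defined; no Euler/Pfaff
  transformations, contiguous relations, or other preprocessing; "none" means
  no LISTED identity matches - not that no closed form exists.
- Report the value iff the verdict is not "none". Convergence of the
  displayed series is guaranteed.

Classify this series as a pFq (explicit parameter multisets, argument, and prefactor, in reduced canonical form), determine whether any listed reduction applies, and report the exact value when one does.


Canonical form: C = -11 times 2F1 with upper {1, 1}, lower {13/5}, x = -1/5. Verdict: none - this 2F1 at x = -1/5 matches no listed pattern, and upper {1, 1} holds no stopper.

Key step: x = (-1/5) and the expanded ratio factors over Q; C = -11, x = -1/5, roots give parameters.
Term ratio: r(k) = (-1/5) * (k+1) (k+1) / [(k+13/5) (k+1)] - rational; roots negated = parameters, x = (-1/5), C = -11.


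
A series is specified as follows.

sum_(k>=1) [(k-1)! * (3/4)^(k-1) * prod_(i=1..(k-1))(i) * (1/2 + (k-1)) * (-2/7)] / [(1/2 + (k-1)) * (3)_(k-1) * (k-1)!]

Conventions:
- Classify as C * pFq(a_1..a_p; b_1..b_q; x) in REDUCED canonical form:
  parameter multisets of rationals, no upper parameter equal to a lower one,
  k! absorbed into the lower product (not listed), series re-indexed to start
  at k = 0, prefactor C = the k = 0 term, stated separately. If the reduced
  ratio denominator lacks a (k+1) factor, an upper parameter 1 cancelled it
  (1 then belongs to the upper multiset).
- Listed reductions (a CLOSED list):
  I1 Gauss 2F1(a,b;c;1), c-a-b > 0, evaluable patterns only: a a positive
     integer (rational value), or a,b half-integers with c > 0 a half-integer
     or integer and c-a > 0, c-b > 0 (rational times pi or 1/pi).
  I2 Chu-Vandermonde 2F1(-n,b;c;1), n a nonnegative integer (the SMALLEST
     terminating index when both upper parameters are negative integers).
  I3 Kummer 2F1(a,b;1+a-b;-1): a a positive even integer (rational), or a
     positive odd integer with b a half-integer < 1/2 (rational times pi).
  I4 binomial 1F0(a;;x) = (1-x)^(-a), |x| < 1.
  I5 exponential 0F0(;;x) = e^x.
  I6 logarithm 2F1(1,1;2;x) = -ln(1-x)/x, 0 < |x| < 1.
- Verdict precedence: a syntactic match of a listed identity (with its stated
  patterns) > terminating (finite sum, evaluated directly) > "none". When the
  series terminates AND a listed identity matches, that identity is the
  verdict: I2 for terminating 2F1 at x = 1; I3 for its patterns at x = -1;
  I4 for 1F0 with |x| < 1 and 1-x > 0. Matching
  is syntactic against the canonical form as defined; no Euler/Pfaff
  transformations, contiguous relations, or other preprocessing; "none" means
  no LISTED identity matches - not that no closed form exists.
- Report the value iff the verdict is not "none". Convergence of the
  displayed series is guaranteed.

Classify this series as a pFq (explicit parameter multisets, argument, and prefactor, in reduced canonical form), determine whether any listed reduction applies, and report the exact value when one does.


Reduced: x = 3/4, 2F1, upper = {1, 1}, lower = {3}, C = -2/7. Verdict: none - this 2F1 at x = 3/4 matches no listed pattern, and upper {1, 1} holds no stopper.

Key step: from the first term -2/7: the factor k + 1/2 cancels (top and bottom), leaving C = -2/7, x = 3/4.
Ratio: r(k) = (3/4) * (k+1) (k+1) / [(k+3) (k+1)] - poly over poly, x = (3/4) from leading terms; C = -2/7 at k = 0.


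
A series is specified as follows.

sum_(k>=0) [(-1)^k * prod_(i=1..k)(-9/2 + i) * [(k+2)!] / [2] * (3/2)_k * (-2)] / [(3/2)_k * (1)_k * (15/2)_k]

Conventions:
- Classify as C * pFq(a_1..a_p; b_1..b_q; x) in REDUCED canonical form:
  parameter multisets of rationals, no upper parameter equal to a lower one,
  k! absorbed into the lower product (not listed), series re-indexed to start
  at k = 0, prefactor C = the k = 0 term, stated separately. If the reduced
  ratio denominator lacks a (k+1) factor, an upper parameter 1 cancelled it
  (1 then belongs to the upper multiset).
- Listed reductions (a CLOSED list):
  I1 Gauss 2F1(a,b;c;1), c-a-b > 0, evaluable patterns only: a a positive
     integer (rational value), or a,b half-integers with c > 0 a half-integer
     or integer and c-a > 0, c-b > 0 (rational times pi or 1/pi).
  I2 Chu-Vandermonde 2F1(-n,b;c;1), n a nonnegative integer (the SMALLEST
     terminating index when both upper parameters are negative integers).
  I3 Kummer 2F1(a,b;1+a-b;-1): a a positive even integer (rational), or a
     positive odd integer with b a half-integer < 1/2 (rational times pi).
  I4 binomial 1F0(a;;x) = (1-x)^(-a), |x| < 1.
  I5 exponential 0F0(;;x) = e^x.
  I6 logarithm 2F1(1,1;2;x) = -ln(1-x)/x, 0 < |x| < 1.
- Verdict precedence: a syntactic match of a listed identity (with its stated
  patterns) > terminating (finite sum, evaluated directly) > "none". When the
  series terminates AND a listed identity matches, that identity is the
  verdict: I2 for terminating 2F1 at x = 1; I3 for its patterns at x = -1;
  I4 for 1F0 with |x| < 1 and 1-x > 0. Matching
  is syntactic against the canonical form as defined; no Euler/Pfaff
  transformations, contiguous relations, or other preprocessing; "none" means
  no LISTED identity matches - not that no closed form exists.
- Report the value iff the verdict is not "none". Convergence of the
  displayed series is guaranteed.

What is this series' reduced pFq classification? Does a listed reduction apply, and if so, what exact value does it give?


x = -1 here; the reduced form reads 2F1, upper {-7/2, 3}, lower {15/2}, C = -2. Verdict at x = -1: the Kummer evaluation I3 matches (x = -1; c = 15/2 equals 1+a-b for upper {-7/2, 3}: listed pattern). Its exact value is (-9009/4096) * pi.

First insight: t_0 being -2, the parameter 3/2 appears in both the upper and lower lists and cancels.
Ratio: r(k) = (-1) * (k-7/2) (k+3) / [(k+15/2) (k+1)] - poly over poly, x = (-1) from leading terms; C = -2 at k = 0.


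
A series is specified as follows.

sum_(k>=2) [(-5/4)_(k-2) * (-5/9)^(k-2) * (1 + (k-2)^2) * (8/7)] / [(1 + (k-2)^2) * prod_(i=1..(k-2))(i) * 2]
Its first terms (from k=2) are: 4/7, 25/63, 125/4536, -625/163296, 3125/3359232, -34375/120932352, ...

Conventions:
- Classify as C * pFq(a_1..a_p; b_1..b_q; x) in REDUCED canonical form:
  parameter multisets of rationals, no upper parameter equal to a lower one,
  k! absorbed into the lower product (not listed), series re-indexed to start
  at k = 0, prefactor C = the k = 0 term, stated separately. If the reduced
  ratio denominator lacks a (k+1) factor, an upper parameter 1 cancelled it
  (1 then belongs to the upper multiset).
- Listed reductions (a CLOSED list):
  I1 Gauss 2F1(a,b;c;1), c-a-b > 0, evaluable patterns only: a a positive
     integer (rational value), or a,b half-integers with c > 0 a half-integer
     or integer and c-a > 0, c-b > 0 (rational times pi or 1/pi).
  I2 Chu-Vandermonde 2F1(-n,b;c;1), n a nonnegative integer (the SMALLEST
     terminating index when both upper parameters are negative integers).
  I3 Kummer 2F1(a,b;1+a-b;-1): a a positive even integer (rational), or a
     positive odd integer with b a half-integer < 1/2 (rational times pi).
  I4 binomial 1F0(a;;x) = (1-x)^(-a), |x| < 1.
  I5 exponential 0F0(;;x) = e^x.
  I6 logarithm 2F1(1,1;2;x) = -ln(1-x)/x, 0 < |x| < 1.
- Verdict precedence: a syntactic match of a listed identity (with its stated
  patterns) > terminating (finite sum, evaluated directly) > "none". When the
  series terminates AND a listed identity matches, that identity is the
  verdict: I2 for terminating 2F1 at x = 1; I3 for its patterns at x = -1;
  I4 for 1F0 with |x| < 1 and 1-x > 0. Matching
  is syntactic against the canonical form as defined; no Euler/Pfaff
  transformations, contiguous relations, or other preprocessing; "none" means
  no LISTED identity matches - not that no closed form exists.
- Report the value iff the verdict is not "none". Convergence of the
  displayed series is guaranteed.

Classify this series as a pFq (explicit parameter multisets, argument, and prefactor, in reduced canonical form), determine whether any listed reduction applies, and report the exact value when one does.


The tell: x = (-5/9) and the product of the first k integers (prefactor 4/7) is k!.
Step ratio: r(k) = (-5/9) * (k-5/4) / [(k+1)] - rational; roots negated = parameters, x = (-5/9), C = 4/7.

Reduced: x = -5/9, 1F0, upper = {-5/4}, lower = {-}, C = 4/7. Verdict (x = -5/9): the binomial series (I4) applies (the 1F0 binomial series: exponent 5/4, x = -5/9). Sum: (4/7) * (14/9)^(5/4).


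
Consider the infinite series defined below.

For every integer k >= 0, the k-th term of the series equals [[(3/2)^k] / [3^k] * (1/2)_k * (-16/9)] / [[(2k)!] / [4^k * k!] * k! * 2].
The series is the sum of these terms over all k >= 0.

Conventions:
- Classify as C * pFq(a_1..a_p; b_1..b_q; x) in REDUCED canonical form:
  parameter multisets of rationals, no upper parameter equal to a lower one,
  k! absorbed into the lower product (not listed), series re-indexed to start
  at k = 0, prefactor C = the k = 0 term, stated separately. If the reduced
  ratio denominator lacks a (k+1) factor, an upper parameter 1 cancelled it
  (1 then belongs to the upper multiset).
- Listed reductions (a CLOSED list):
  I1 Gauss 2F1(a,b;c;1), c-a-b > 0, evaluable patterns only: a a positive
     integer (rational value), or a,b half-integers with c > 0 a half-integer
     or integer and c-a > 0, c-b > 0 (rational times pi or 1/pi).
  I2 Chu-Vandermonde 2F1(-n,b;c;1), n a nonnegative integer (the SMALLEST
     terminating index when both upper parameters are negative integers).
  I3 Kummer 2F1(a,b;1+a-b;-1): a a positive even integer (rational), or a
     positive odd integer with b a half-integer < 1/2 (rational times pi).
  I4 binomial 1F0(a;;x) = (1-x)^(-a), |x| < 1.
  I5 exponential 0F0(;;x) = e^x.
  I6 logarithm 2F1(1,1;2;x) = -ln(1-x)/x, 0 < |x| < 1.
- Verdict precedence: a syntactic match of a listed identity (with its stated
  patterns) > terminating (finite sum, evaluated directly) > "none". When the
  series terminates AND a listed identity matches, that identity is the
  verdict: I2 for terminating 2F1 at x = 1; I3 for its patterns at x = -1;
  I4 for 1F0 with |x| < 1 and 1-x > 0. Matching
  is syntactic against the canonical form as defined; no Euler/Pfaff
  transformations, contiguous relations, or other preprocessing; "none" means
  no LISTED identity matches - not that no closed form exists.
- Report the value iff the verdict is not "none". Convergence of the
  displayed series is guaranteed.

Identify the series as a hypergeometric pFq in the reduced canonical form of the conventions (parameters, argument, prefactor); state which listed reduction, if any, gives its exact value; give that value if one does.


Key observation: t_0 = -8/9 here, and the lower (2k)!/(4^k k!) block (prefactor -8/9) is (1/2)_k.
Adjacent-term ratio: r(k) = (1/2) * 1 / [(k+1)] - rational in k, leading ratio (1/2); with t_0 = -8/9, classification follows.

Prefactor -8/9, argument 1/2: 0F0 with upper {-} over lower {-}. Verdict: exponential (I5) applies (the 0F0 exponential series at x = 1/2). Value: (-8/9) * e^(1/2).


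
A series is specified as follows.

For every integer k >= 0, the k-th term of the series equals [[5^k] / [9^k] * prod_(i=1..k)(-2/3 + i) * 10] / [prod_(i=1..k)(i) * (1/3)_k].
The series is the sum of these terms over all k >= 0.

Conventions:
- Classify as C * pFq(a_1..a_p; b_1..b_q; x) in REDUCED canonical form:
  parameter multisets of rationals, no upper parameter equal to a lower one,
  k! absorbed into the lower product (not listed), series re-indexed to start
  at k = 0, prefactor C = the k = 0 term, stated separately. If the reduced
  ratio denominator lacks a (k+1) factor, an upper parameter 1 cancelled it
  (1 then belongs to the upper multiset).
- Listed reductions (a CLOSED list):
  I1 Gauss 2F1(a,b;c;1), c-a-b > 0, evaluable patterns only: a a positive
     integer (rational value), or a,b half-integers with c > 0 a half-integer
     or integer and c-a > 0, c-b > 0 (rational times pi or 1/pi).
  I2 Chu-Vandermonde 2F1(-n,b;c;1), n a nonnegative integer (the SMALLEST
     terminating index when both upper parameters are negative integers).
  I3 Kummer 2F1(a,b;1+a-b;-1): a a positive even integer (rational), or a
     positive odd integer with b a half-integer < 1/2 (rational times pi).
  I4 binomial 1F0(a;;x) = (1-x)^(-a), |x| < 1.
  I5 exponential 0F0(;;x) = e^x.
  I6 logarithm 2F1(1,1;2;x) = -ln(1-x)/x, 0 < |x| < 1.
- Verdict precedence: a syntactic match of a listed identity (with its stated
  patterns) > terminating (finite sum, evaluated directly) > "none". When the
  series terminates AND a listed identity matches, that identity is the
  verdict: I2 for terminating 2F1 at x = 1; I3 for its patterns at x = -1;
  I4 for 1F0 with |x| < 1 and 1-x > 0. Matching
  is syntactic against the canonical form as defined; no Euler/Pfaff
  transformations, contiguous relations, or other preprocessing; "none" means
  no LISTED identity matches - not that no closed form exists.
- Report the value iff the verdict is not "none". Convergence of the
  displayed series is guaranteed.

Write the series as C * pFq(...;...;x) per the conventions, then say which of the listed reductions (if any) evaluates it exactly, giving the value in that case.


Canonical form: C = 10 times 0F0 with upper {-}, lower {-}, x = 5/9. Verdict at x = 5/9: the exponential series (I5) matches (the 0F0 exponential series at x = 5/9). Its exact value is 10 * e^(5/9).

The tell: from the first term 10: the running product (prefactor 10) telescopes to a rising factorial.
Ratio: r(k) = (5/9) * 1 / [(k+1)] ; factor over Q: parameters, x = (5/9), and C = 10.


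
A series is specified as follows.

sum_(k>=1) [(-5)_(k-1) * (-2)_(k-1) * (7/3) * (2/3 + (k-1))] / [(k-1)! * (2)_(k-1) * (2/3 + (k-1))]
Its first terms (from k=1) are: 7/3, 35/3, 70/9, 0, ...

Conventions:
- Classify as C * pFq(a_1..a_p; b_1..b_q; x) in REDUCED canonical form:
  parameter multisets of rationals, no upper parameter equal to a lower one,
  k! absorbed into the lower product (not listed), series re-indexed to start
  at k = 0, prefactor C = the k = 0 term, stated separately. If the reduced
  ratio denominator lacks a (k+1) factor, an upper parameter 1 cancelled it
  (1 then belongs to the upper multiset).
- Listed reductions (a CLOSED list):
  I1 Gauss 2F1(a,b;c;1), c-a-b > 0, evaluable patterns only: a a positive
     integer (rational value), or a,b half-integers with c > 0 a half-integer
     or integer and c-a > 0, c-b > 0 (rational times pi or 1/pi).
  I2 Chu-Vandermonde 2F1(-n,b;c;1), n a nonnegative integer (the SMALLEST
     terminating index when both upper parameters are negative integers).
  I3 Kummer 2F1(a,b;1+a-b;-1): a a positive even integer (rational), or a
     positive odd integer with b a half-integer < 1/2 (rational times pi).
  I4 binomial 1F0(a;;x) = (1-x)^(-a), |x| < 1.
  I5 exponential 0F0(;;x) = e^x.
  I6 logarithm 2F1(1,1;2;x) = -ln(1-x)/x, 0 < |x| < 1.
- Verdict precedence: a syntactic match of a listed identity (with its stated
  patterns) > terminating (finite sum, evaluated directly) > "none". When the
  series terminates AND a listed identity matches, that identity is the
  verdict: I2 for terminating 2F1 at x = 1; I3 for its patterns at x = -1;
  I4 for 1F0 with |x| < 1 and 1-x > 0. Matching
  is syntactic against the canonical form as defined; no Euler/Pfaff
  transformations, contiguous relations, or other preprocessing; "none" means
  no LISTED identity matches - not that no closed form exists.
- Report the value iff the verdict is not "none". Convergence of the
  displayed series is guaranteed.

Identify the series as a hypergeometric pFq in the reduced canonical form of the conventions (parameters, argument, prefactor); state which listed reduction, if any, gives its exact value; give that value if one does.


Prefactor 7/3, argument 1: 2F1 with upper {-5, -2} over lower {2}. Verdict: this is Chu-Vandermonde (I2) (terminating 2F1 at x = 1 with n = 2, b = -5, c = 2). Sum: 196/9.

Structural cue: t_0 being 7/3, k + 2/3 divides numerator and denominator alike; C = 7/3 after cancelling.
Adjacent-term ratio: r(k) = 1 * (k-5) (k-2) / [(k+2) (k+1)] - rational; roots negated = parameters, x = 1, C = 7/3.


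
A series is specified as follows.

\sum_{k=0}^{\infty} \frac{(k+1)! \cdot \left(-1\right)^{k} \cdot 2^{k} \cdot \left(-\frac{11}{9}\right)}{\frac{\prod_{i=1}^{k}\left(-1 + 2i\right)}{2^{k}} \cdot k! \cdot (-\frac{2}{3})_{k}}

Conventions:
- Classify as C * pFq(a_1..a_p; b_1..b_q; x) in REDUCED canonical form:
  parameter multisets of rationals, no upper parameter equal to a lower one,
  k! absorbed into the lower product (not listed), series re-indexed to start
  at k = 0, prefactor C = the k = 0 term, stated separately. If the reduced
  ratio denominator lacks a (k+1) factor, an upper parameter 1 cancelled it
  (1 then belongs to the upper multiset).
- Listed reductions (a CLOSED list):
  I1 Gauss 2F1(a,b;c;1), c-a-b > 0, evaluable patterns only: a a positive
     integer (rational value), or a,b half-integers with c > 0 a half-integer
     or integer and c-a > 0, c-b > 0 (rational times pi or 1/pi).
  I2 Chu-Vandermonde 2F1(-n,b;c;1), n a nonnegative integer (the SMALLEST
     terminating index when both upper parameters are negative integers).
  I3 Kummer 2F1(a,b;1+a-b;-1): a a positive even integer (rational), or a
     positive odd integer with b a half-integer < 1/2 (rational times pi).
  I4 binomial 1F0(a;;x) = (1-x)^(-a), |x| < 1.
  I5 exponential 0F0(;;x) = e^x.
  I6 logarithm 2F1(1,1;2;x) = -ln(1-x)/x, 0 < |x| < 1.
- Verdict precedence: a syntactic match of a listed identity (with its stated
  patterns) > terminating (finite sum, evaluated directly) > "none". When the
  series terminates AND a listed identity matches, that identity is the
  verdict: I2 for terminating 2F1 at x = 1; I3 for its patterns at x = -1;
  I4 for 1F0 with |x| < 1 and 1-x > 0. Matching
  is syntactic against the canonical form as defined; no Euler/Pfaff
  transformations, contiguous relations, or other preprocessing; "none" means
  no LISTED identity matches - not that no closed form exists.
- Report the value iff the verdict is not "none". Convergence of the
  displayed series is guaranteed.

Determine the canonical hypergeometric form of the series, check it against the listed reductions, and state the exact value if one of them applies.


Prefactor -\frac{11}{9}, argument -2: 1F2 with upper {2} over lower {-\frac{2}{3}, \frac{1}{2}}. Verdict: none. No listed pattern accepts 1F2(2; -\frac{2}{3}, \frac{1}{2}; -2).

First insight: x = -2 and the factorial ratio (C = -11/9, x = -2) (k+a-1)!/(a-1)! is a rising factorial (a)_k.
Step ratio: r(k) = -2 * (k+2) / [(k-\frac{2}{3}) (k+\frac{1}{2}) (k+1)] - rational in k. x = -2; t_0 = -\frac{11}{9}; negate the roots.


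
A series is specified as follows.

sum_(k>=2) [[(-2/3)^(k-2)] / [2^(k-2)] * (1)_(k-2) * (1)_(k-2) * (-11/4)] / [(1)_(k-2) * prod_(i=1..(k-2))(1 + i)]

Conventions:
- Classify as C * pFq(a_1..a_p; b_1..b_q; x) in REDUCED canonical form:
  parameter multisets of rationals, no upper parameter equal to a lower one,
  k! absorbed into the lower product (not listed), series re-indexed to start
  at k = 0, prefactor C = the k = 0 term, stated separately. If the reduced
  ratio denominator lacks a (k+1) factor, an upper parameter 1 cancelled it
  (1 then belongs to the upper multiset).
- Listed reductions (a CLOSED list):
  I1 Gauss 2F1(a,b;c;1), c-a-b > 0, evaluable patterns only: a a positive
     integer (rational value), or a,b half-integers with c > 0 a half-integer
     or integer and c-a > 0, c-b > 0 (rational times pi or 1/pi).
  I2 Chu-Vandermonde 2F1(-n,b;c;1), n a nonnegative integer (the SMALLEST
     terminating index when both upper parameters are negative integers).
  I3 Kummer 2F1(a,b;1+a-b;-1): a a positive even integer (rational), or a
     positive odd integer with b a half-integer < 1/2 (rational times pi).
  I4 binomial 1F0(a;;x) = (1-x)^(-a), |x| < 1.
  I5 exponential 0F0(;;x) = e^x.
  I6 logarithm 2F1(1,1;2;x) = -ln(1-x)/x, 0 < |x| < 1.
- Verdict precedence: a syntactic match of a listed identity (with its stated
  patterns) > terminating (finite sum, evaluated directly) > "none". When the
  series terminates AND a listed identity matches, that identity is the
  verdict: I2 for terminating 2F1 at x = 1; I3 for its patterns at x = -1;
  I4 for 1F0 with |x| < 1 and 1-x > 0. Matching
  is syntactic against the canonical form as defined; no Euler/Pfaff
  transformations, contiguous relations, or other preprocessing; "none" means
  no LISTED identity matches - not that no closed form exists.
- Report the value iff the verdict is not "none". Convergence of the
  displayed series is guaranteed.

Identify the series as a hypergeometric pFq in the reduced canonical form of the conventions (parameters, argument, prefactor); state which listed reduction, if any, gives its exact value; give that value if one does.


Reduced: x = -1/3, 2F1, upper = {1, 1}, lower = {2}, C = -11/4. Verdict at x = -1/3: logarithm (I6) matches (the logarithm: parameters (1,1;2), x = -1/3). Its exact value is (-33/4) * ln(4/3).

The tell: with t_0 = -11/4, (1)_k (prefactor -11/4) is k! itself.
Adjacent-term ratio: r(k) = (-1/3) * (k+1) (k+1) / [(k+2) (k+1)] - rational in k. x = (-1/3); t_0 = -11/4; negate the roots.


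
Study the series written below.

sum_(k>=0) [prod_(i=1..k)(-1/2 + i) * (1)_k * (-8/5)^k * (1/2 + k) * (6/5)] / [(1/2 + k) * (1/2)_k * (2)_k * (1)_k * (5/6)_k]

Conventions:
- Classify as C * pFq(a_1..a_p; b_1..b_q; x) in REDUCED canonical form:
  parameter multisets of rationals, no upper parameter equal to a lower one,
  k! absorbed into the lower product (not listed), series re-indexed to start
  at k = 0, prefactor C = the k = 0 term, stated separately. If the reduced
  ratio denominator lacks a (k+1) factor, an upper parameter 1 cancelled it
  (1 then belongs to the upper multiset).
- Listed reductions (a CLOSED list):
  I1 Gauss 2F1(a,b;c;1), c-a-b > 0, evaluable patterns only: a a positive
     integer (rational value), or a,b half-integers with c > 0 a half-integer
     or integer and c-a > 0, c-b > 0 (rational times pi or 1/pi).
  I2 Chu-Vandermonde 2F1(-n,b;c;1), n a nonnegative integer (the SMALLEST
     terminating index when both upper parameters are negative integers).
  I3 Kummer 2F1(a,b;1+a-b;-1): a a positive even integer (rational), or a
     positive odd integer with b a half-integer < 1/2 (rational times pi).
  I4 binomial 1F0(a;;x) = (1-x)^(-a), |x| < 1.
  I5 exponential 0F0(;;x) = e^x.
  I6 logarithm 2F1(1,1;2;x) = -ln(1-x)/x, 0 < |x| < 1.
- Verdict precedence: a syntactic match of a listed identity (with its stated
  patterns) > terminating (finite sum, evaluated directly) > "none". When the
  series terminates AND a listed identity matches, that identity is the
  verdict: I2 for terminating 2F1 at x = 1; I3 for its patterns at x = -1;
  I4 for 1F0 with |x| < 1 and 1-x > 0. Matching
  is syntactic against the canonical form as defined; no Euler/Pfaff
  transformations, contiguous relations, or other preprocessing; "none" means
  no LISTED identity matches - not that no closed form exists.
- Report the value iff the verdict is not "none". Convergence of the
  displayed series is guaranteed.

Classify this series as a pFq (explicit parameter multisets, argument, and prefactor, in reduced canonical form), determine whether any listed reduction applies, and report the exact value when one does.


First insight: x = (-8/5) and the running product (C = 6/5, x = -8/5) telescopes to a rising factorial.
Consecutive-term ratio: r(k) = (-8/5) * (k+1) / [(k+5/6) (k+2) (k+1)] ; factor over Q: parameters, x = (-8/5), and C = 6/5.

This is 6/5 * 1F2(1; 5/6, 2; -8/5) in reduced canonical form. Verdict: none here - no I1-I6 shape fits x = -8/5 with lower {5/6, 2}.


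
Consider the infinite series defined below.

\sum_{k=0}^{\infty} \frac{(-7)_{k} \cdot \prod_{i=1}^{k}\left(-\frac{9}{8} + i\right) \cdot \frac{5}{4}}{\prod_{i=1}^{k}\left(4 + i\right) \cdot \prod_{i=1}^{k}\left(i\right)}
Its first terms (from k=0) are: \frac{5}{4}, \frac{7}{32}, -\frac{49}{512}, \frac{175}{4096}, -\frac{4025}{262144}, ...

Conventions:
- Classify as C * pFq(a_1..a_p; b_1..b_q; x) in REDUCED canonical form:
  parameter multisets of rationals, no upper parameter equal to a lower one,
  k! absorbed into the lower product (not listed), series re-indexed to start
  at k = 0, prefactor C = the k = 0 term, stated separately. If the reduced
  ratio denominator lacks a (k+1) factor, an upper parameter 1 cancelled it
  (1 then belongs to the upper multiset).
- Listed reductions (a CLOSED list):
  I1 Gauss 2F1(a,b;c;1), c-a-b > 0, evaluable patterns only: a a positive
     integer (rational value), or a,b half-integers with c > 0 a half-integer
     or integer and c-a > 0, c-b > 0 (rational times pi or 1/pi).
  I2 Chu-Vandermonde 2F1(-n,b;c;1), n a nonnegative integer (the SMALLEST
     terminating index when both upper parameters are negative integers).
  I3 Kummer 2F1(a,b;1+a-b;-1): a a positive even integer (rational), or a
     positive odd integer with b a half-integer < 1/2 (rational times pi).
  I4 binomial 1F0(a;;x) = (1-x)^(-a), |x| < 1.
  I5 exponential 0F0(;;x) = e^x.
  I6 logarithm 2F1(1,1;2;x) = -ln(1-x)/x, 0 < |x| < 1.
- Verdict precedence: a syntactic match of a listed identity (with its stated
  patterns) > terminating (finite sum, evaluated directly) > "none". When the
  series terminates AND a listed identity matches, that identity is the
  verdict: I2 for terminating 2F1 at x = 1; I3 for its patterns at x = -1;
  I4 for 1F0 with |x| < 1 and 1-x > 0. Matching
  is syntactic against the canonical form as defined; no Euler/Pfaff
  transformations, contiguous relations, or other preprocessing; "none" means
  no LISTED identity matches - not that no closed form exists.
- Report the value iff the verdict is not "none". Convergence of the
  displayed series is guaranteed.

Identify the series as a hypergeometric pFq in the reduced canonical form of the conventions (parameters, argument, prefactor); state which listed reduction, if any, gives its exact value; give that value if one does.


Prefactor \frac{5}{4}, argument 1: 2F1 with upper {-7, -\frac{1}{8}} over lower {5}. Verdict: the Chu-Vandermonde identity I2 applies (terminating 2F1 at x = 1 with n = 7, b = -1/8, c = 5). Hence: \frac{4145092497}{2952790016}.

Structural cue: from the first term \frac{5}{4}: the product of the first k integers (prefactor 5/4) is k!.
Adjacent-term ratio: r(k) = 1 * (k-7) (k-\frac{1}{8}) / [(k+5) (k+1)] - rational in k. x = 1; t_0 = \frac{5}{4}; negate the roots.
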